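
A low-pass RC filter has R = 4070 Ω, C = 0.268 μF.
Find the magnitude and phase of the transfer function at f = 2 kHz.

Step 1 — Angular frequency: ω = 2π·2000 = 1.257e+04 rad/s.
Step 2 — Transfer function: H(jω) = 1/(1 + jωRC).
Step 3 — Denominator: 1 + jωRC = 1 + j·1.257e+04·4070·2.68e-07 = 1 + j13.71.
Step 4 — H = 0.005294 - j0.07257.
Step 5 — Magnitude: |H| = 0.07276 (-22.8 dB); phase: φ = -85.8°.

|H| = 0.07276 (-22.8 dB), φ = -85.8°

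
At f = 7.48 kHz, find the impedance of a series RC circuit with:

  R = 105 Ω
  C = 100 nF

Step 1 — Angular frequency: ω = 2π·f = 2π·7480 = 4.7e+04 rad/s.
Step 2 — Component impedances:
  R: Z = R = 105 Ω
  C: Z = 1/(jωC) = -j/(ω·C) = 0 - j212.8 Ω
Step 3 — Series combination: Z_total = R + C = 105 - j212.8 Ω = 237.3∠-63.7° Ω.

Z = 105 - j212.8 Ω = 237.3∠-63.7° Ω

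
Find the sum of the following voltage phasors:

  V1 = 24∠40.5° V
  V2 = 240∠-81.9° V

Step 1 — Convert each phasor to rectangular form:
  V1 = 24·(cos(40.5°) + j·sin(40.5°)) = 18.25 + j15.59 V
  V2 = 240·(cos(-81.9°) + j·sin(-81.9°)) = 33.82 - j237.6 V
Step 2 — Sum components: V_total = 52.07 - j222 V.
Step 3 — Convert to polar: |V_total| = 228 V, ∠V_total = -76.8°.

V_total = 228∠-76.8° V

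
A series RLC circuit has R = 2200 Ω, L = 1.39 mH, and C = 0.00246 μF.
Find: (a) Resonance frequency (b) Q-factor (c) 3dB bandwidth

Step 1 — Resonance: ω₀ = 1/√(LC) = 1/√(0.00139·2.46e-09) = 5.408e+05 rad/s.
Step 2 — f₀ = ω₀/(2π) = 8.607e+04 Hz.
Step 3 — Series Q: Q = ω₀L/R = 5.408e+05·0.00139/2200 = 0.3417.
Step 4 — Bandwidth: Δω = ω₀/Q = 1.583e+06 rad/s; BW = Δω/(2π) = 2.519e+05 Hz.

(a) f₀ = 8.607e+04 Hz  (b) Q = 0.3417  (c) BW = 2.519e+05 Hz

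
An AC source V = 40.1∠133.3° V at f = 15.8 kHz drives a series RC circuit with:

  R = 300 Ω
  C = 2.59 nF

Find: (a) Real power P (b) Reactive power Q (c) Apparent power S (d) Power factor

Step 1 — Angular frequency: ω = 2π·f = 2π·1.58e+04 = 9.927e+04 rad/s.
Step 2 — Component impedances:
  R: Z = R = 300 Ω
  C: Z = 1/(jωC) = -j/(ω·C) = 0 - j3889 Ω
Step 3 — Series combination: Z_total = R + C = 300 - j3889 Ω = 3901∠-85.6° Ω.
Step 4 — Source phasor: V = 40.1∠133.3° V = -27.5 + j29.18 V.
Step 5 — Current: I = V / Z = -0.008002 - j0.006454 A = 0.01028∠-141.1° A.
Step 6 — Complex power: S = V·I* = 0.0317 - j0.411 VA.
Step 7 — Real power: P = Re(S) = 0.0317 W.
Step 8 — Reactive power: Q = Im(S) = -0.411 VAR.
Step 9 — Apparent power: |S| = 0.4122 VA.
Step 10 — Power factor: PF = P/|S| = 0.07691 (leading).

(a) P = 0.0317 W  (b) Q = -0.411 VAR  (c) S = 0.4122 VA  (d) PF = 0.07691 (leading)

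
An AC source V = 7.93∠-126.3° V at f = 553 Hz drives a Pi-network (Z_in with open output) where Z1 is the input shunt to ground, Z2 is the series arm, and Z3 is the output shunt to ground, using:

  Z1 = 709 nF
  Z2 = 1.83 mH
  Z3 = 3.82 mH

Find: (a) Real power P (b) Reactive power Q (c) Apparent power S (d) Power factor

Step 1 — Angular frequency: ω = 2π·f = 2π·553 = 3475 rad/s.
Step 2 — Component impedances:
  Z1: Z = 1/(jωC) = -j/(ω·C) = 0 - j405.9 Ω
  Z2: Z = jωL = j·3475·0.00183 = 0 + j6.359 Ω
  Z3: Z = jωL = j·3475·0.00382 = 0 + j13.27 Ω
Step 3 — With open output, the series arm Z2 and the output shunt Z3 appear in series to ground: Z2 + Z3 = 0 + j19.63 Ω.
Step 4 — Parallel with input shunt Z1: Z_in = Z1 || (Z2 + Z3) = 0 + j20.63 Ω = 20.63∠90.0° Ω.
Step 5 — Source phasor: V = 7.93∠-126.3° V = -4.695 - j6.391 V.
Step 6 — Current: I = V / Z = -0.3098 + j0.2276 A = 0.3844∠143.7° A.
Step 7 — Complex power: S = V·I* = 0 + j3.048 VA.
Step 8 — Real power: P = Re(S) = 0 W.
Step 9 — Reactive power: Q = Im(S) = 3.048 VAR.
Step 10 — Apparent power: |S| = 3.048 VA.
Step 11 — Power factor: PF = P/|S| = 0 (lagging).

(a) P = 0 W  (b) Q = 3.048 VAR  (c) S = 3.048 VA  (d) PF = 0 (lagging)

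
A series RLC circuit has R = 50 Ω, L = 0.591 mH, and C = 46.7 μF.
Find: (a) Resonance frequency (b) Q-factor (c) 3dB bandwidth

Step 1 — Resonance: ω₀ = 1/√(LC) = 1/√(0.000591·4.67e-05) = 6019 rad/s.
Step 2 — f₀ = ω₀/(2π) = 958 Hz.
Step 3 — Series Q: Q = ω₀L/R = 6019·0.000591/50 = 0.07115.
Step 4 — Bandwidth: Δω = ω₀/Q = 8.46e+04 rad/s; BW = Δω/(2π) = 1.346e+04 Hz.

(a) f₀ = 958 Hz  (b) Q = 0.07115  (c) BW = 1.346e+04 Hz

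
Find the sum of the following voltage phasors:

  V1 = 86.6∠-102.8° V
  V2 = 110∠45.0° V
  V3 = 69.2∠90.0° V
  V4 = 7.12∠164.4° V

Step 1 — Convert each phasor to rectangular form:
  V1 = 86.6·(cos(-102.8°) + j·sin(-102.8°)) = -19.19 - j84.45 V
  V2 = 110·(cos(45.0°) + j·sin(45.0°)) = 77.78 + j77.78 V
  V3 = 69.2·(cos(90.0°) + j·sin(90.0°)) = 0 + j69.2 V
  V4 = 7.12·(cos(164.4°) + j·sin(164.4°)) = -6.858 + j1.915 V
Step 2 — Sum components: V_total = 51.74 + j64.45 V.
Step 3 — Convert to polar: |V_total| = 82.65 V, ∠V_total = 51.2°.

V_total = 82.65∠51.2° V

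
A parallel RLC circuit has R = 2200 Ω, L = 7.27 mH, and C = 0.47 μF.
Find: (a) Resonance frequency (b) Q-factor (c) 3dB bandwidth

Step 1 — Resonance: ω₀ = 1/√(LC) = 1/√(0.00727·4.7e-07) = 1.711e+04 rad/s.
Step 2 — f₀ = ω₀/(2π) = 2723 Hz.
Step 3 — Parallel Q: Q = R/(ω₀L) = 2200/(1.711e+04·0.00727) = 17.69.
Step 4 — Bandwidth: Δω = ω₀/Q = 967.1 rad/s; BW = Δω/(2π) = 153.9 Hz.

(a) f₀ = 2723 Hz  (b) Q = 17.69  (c) BW = 153.9 Hz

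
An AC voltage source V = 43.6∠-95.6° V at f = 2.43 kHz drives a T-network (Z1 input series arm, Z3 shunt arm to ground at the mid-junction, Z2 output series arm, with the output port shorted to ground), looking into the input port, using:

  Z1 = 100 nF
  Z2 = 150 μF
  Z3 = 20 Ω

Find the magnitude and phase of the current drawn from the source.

Step 1 — Angular frequency: ω = 2π·f = 2π·2430 = 1.527e+04 rad/s.
Step 2 — Component impedances:
  Z1: Z = 1/(jωC) = -j/(ω·C) = 0 - j655 Ω
  Z2: Z = 1/(jωC) = -j/(ω·C) = 0 - j0.4366 Ω
  Z3: Z = R = 20 Ω
Step 3 — With the output port shorted to ground, the output series arm Z2 runs from the junction to ground; the shunt arm Z3 also runs from the junction to ground. They appear in parallel: Z3 || Z2 = 0.009528 - j0.4364 Ω.
Step 4 — Series with input arm Z1: Z_in = Z1 + (Z3 || Z2) = 0.009528 - j655.4 Ω = 655.4∠-90.0° Ω.
Step 5 — Source phasor: V = 43.6∠-95.6° V = -4.255 - j43.39 V.
Step 6 — Ohm's law: I = V / Z_total = (-4.255 - j43.39) / (0.009528 - j655.4) = 0.06621 - j0.006493 A.
Step 7 — Convert to polar: |I| = 0.06652 A, ∠I = -5.6°.

I = 0.06652∠-5.6° A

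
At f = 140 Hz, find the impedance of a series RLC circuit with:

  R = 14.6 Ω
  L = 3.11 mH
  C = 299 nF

Step 1 — Angular frequency: ω = 2π·f = 2π·140 = 879.6 rad/s.
Step 2 — Component impedances:
  R: Z = R = 14.6 Ω
  L: Z = jωL = j·879.6·0.00311 = 0 + j2.736 Ω
  C: Z = 1/(jωC) = -j/(ω·C) = 0 - j3802 Ω
Step 3 — Series combination: Z_total = R + L + C = 14.6 - j3799 Ω = 3799∠-89.8° Ω.

Z = 14.6 - j3799 Ω = 3799∠-89.8° Ω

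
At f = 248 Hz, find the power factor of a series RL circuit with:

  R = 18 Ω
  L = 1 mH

Step 1 — Angular frequency: ω = 2π·f = 2π·248 = 1558 rad/s.
Step 2 — Component impedances:
  R: Z = R = 18 Ω
  L: Z = jωL = j·1558·0.001 = 0 + j1.558 Ω
Step 3 — Series combination: Z_total = R + L = 18 + j1.558 Ω = 18.07∠4.9° Ω.
Step 4 — Power factor: PF = cos(φ) = Re(Z)/|Z| = 18/18.067 = 0.9963.
Step 5 — Type: Im(Z) = 1.558 ⇒ lagging (phase φ = 4.9°).

PF = 0.9963 (lagging, φ = 4.9°)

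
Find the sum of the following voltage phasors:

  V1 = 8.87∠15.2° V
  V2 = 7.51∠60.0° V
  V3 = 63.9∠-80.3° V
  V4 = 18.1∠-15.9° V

Step 1 — Convert each phasor to rectangular form:
  V1 = 8.87·(cos(15.2°) + j·sin(15.2°)) = 8.56 + j2.326 V
  V2 = 7.51·(cos(60.0°) + j·sin(60.0°)) = 3.755 + j6.504 V
  V3 = 63.9·(cos(-80.3°) + j·sin(-80.3°)) = 10.77 - j62.99 V
  V4 = 18.1·(cos(-15.9°) + j·sin(-15.9°)) = 17.41 - j4.959 V
Step 2 — Sum components: V_total = 40.49 - j59.12 V.
Step 3 — Convert to polar: |V_total| = 71.65 V, ∠V_total = -55.6°.

V_total = 71.65∠-55.6° V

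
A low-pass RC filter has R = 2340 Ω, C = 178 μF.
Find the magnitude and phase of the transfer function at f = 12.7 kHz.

Step 1 — Angular frequency: ω = 2π·1.27e+04 = 7.98e+04 rad/s.
Step 2 — Transfer function: H(jω) = 1/(1 + jωRC).
Step 3 — Denominator: 1 + jωRC = 1 + j·7.98e+04·2340·0.000178 = 1 + j3.324e+04.
Step 4 — H = 9.052e-10 - j3.009e-05.
Step 5 — Magnitude: |H| = 3.009e-05 (-90.4 dB); phase: φ = -90.0°.

|H| = 3.009e-05 (-90.4 dB), φ = -90.0°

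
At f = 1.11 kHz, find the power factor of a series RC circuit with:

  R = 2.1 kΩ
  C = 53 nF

Step 1 — Angular frequency: ω = 2π·f = 2π·1110 = 6974 rad/s.
Step 2 — Component impedances:
  R: Z = R = 2100 Ω
  C: Z = 1/(jωC) = -j/(ω·C) = 0 - j2705 Ω
Step 3 — Series combination: Z_total = R + C = 2100 - j2705 Ω = 3425∠-52.2° Ω.
Step 4 — Power factor: PF = cos(φ) = Re(Z)/|Z| = 2100/3424.7 = 0.6132.
Step 5 — Type: Im(Z) = -2705 ⇒ leading (phase φ = -52.2°).

PF = 0.6132 (leading, φ = -52.2°)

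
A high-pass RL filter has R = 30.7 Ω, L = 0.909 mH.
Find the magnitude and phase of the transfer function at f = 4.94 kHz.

Step 1 — Angular frequency: ω = 2π·4940 = 3.104e+04 rad/s.
Step 2 — Transfer function: H(jω) = jωL/(R + jωL).
Step 3 — Numerator jωL = j·28.21; denominator R + jωL = 30.7 + j28.21.
Step 4 — H = 0.4579 + j0.4982.
Step 5 — Magnitude: |H| = 0.6767 (-3.4 dB); phase: φ = 47.4°.

|H| = 0.6767 (-3.4 dB), φ = 47.4°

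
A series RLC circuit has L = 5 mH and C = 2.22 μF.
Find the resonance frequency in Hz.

Step 1 — Resonance condition Im(Z)=0 gives ω₀ = 1/√(LC).
Step 2 — ω₀ = 1/√(0.005·2.22e-06) = 9492 rad/s.
Step 3 — f₀ = ω₀/(2π) = 1511 Hz.

f₀ = 1511 Hz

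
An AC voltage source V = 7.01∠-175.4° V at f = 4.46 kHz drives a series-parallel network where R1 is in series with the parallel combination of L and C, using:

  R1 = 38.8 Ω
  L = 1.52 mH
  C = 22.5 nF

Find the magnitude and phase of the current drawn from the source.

Step 1 — Angular frequency: ω = 2π·f = 2π·4460 = 2.802e+04 rad/s.
Step 2 — Component impedances:
  R1: Z = R = 38.8 Ω
  L: Z = jωL = j·2.802e+04·0.00152 = 0 + j42.59 Ω
  C: Z = 1/(jωC) = -j/(ω·C) = 0 - j1586 Ω
Step 3 — Parallel branch: L || C = 1/(1/L + 1/C) = 0 + j43.77 Ω.
Step 4 — Series with R1: Z_total = R1 + (L || C) = 38.8 + j43.77 Ω = 58.49∠48.4° Ω.
Step 5 — Source phasor: V = 7.01∠-175.4° V = -6.987 - j0.5622 V.
Step 6 — Ohm's law: I = V / Z_total = (-6.987 - j0.5622) / (38.8 + j43.77) = -0.08643 + j0.08302 A.
Step 7 — Convert to polar: |I| = 0.1198 A, ∠I = 136.2°.

I = 0.1198∠136.2° A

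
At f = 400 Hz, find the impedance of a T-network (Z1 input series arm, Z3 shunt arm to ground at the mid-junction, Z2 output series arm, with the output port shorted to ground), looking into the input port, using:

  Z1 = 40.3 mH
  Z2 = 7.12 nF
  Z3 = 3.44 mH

Step 1 — Angular frequency: ω = 2π·f = 2π·400 = 2513 rad/s.
Step 2 — Component impedances:
  Z1: Z = jωL = j·2513·0.0403 = 0 + j101.3 Ω
  Z2: Z = 1/(jωC) = -j/(ω·C) = 0 - j5.588e+04 Ω
  Z3: Z = jωL = j·2513·0.00344 = 0 + j8.646 Ω
Step 3 — With the output port shorted to ground, the output series arm Z2 runs from the junction to ground; the shunt arm Z3 also runs from the junction to ground. They appear in parallel: Z3 || Z2 = 0 + j8.647 Ω.
Step 4 — Series with input arm Z1: Z_in = Z1 + (Z3 || Z2) = 0 + j109.9 Ω = 109.9∠90.0° Ω.

Z = 0 + j109.9 Ω = 109.9∠90.0° Ω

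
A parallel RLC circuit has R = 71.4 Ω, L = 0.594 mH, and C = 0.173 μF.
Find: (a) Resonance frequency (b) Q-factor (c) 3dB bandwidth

Step 1 — Resonance: ω₀ = 1/√(LC) = 1/√(0.000594·1.73e-07) = 9.865e+04 rad/s.
Step 2 — f₀ = ω₀/(2π) = 1.57e+04 Hz.
Step 3 — Parallel Q: Q = R/(ω₀L) = 71.4/(9.865e+04·0.000594) = 1.219.
Step 4 — Bandwidth: Δω = ω₀/Q = 8.096e+04 rad/s; BW = Δω/(2π) = 1.288e+04 Hz.

(a) f₀ = 1.57e+04 Hz  (b) Q = 1.219  (c) BW = 1.288e+04 Hz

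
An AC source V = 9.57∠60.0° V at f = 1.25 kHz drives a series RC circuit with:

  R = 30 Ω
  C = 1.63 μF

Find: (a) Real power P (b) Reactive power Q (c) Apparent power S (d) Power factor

Step 1 — Angular frequency: ω = 2π·f = 2π·1250 = 7854 rad/s.
Step 2 — Component impedances:
  R: Z = R = 30 Ω
  C: Z = 1/(jωC) = -j/(ω·C) = 0 - j78.11 Ω
Step 3 — Series combination: Z_total = R + C = 30 - j78.11 Ω = 83.68∠-69.0° Ω.
Step 4 — Source phasor: V = 9.57∠60.0° V = 4.785 + j8.288 V.
Step 5 — Current: I = V / Z = -0.07196 + j0.08889 A = 0.1144∠129.0° A.
Step 6 — Complex power: S = V·I* = 0.3924 - j1.022 VA.
Step 7 — Real power: P = Re(S) = 0.3924 W.
Step 8 — Reactive power: Q = Im(S) = -1.022 VAR.
Step 9 — Apparent power: |S| = 1.095 VA.
Step 10 — Power factor: PF = P/|S| = 0.3585 (leading).

(a) P = 0.3924 W  (b) Q = -1.022 VAR  (c) S = 1.095 VA  (d) PF = 0.3585 (leading)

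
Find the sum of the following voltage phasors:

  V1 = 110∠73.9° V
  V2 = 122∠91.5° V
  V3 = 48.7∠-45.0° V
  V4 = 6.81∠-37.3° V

Step 1 — Convert each phasor to rectangular form:
  V1 = 110·(cos(73.9°) + j·sin(73.9°)) = 30.5 + j105.7 V
  V2 = 122·(cos(91.5°) + j·sin(91.5°)) = -3.194 + j122 V
  V3 = 48.7·(cos(-45.0°) + j·sin(-45.0°)) = 34.44 - j34.44 V
  V4 = 6.81·(cos(-37.3°) + j·sin(-37.3°)) = 5.417 - j4.127 V
Step 2 — Sum components: V_total = 67.16 + j189.1 V.
Step 3 — Convert to polar: |V_total| = 200.7 V, ∠V_total = 70.4°.

V_total = 200.7∠70.4° V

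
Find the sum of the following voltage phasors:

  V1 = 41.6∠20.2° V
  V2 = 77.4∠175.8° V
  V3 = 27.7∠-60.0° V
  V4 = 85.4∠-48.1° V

Step 1 — Convert each phasor to rectangular form:
  V1 = 41.6·(cos(20.2°) + j·sin(20.2°)) = 39.04 + j14.36 V
  V2 = 77.4·(cos(175.8°) + j·sin(175.8°)) = -77.19 + j5.669 V
  V3 = 27.7·(cos(-60.0°) + j·sin(-60.0°)) = 13.85 - j23.99 V
  V4 = 85.4·(cos(-48.1°) + j·sin(-48.1°)) = 57.03 - j63.56 V
Step 2 — Sum components: V_total = 32.73 - j67.52 V.
Step 3 — Convert to polar: |V_total| = 75.04 V, ∠V_total = -64.1°.

V_total = 75.04∠-64.1° V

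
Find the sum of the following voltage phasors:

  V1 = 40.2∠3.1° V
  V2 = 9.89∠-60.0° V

Step 1 — Convert each phasor to rectangular form:
  V1 = 40.2·(cos(3.1°) + j·sin(3.1°)) = 40.14 + j2.174 V
  V2 = 9.89·(cos(-60.0°) + j·sin(-60.0°)) = 4.945 - j8.565 V
Step 2 — Sum components: V_total = 45.09 - j6.391 V.
Step 3 — Convert to polar: |V_total| = 45.54 V, ∠V_total = -8.1°.

V_total = 45.54∠-8.1° V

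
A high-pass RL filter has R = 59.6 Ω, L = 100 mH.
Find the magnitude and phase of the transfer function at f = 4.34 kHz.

Step 1 — Angular frequency: ω = 2π·4340 = 2.727e+04 rad/s.
Step 2 — Transfer function: H(jω) = jωL/(R + jωL).
Step 3 — Numerator jωL = j·2727; denominator R + jωL = 59.6 + j2727.
Step 4 — H = 0.9995 + j0.02185.
Step 5 — Magnitude: |H| = 0.9998 (-0.0 dB); phase: φ = 1.3°.

|H| = 0.9998 (-0.0 dB), φ = 1.3°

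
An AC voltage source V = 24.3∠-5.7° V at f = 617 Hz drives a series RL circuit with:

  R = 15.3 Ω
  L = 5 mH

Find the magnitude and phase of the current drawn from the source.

Step 1 — Angular frequency: ω = 2π·f = 2π·617 = 3877 rad/s.
Step 2 — Component impedances:
  R: Z = R = 15.3 Ω
  L: Z = jωL = j·3877·0.005 = 0 + j19.38 Ω
Step 3 — Series combination: Z_total = R + L = 15.3 + j19.38 Ω = 24.69∠51.7° Ω.
Step 4 — Source phasor: V = 24.3∠-5.7° V = 24.18 - j2.413 V.
Step 5 — Ohm's law: I = V / Z_total = (24.18 - j2.413) / (15.3 + j19.38) = 0.5299 - j0.8291 A.
Step 6 — Convert to polar: |I| = 0.984 A, ∠I = -57.4°.

I = 0.984∠-57.4° A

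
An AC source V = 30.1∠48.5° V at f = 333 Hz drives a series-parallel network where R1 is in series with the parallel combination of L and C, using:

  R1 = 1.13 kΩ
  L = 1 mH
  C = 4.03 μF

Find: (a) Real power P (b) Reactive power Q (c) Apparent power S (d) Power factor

Step 1 — Angular frequency: ω = 2π·f = 2π·333 = 2092 rad/s.
Step 2 — Component impedances:
  R1: Z = R = 1130 Ω
  L: Z = jωL = j·2092·0.001 = 0 + j2.092 Ω
  C: Z = 1/(jωC) = -j/(ω·C) = 0 - j118.6 Ω
Step 3 — Parallel branch: L || C = 1/(1/L + 1/C) = 0 + j2.13 Ω.
Step 4 — Series with R1: Z_total = R1 + (L || C) = 1130 + j2.13 Ω = 1130∠0.1° Ω.
Step 5 — Source phasor: V = 30.1∠48.5° V = 19.94 + j22.54 V.
Step 6 — Current: I = V / Z = 0.01769 + j0.01992 A = 0.02664∠48.4° A.
Step 7 — Complex power: S = V·I* = 0.8018 + j0.001511 VA.
Step 8 — Real power: P = Re(S) = 0.8018 W.
Step 9 — Reactive power: Q = Im(S) = 0.001511 VAR.
Step 10 — Apparent power: |S| = 0.8018 VA.
Step 11 — Power factor: PF = P/|S| = 1 (lagging).

(a) P = 0.8018 W  (b) Q = 0.001511 VAR  (c) S = 0.8018 VA  (d) PF = 1 (lagging)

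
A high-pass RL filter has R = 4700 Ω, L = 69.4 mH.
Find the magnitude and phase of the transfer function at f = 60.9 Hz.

Step 1 — Angular frequency: ω = 2π·60.9 = 382.6 rad/s.
Step 2 — Transfer function: H(jω) = jωL/(R + jωL).
Step 3 — Numerator jωL = j·26.56; denominator R + jωL = 4700 + j26.56.
Step 4 — H = 3.192e-05 + j0.00565.
Step 5 — Magnitude: |H| = 0.00565 (-45.0 dB); phase: φ = 89.7°.

|H| = 0.00565 (-45.0 dB), φ = 89.7°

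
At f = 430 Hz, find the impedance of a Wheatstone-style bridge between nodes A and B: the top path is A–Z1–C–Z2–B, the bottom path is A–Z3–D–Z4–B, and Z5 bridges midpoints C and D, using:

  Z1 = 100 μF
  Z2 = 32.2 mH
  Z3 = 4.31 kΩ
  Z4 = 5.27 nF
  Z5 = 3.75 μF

Step 1 — Angular frequency: ω = 2π·f = 2π·430 = 2702 rad/s.
Step 2 — Component impedances:
  Z1: Z = 1/(jωC) = -j/(ω·C) = 0 - j3.701 Ω
  Z2: Z = jωL = j·2702·0.0322 = 0 + j87 Ω
  Z3: Z = R = 4310 Ω
  Z4: Z = 1/(jωC) = -j/(ω·C) = 0 - j7.023e+04 Ω
  Z5: Z = 1/(jωC) = -j/(ω·C) = 0 - j98.7 Ω
Step 3 — Bridge requires nodal analysis (the Z5 bridge couples midpoints C and D, so the two paths cannot be reduced to a simple series/parallel combination). Setting node B to ground and injecting 1 A at node A, the 3-node admittance system at A, C, D solves to V_A = Z_AB = 0.00297 + j83.4 Ω = 83.4∠90.0° Ω.

Z = 0.00297 + j83.4 Ω = 83.4∠90.0° Ω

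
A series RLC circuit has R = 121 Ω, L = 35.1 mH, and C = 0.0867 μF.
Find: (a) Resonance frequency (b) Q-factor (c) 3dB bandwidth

Step 1 — Resonance condition Im(Z)=0 gives ω₀ = 1/√(LC).
Step 2 — ω₀ = 1/√(0.0351·8.67e-08) = 1.813e+04 rad/s.
Step 3 — f₀ = ω₀/(2π) = 2885 Hz.
Step 4 — Series Q: Q = ω₀L/R = 1.813e+04·0.0351/121 = 5.258.
Step 5 — 3dB bandwidth: Δω = ω₀/Q = 3447 rad/s; BW = Δω/(2π) = 548.7 Hz.

(a) f₀ = 2885 Hz  (b) Q = 5.258  (c) BW = 548.7 Hz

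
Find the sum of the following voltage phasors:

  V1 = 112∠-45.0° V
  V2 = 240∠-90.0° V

Step 1 — Convert each phasor to rectangular form:
  V1 = 112·(cos(-45.0°) + j·sin(-45.0°)) = 79.2 - j79.2 V
  V2 = 240·(cos(-90.0°) + j·sin(-90.0°)) = 0 - j240 V
Step 2 — Sum components: V_total = 79.2 - j319.2 V.
Step 3 — Convert to polar: |V_total| = 328.9 V, ∠V_total = -76.1°.

V_total = 328.9∠-76.1° V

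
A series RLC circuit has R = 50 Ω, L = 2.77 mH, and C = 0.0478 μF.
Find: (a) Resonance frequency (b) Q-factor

Step 1 — Resonance condition Im(Z)=0 gives ω₀ = 1/√(LC).
Step 2 — ω₀ = 1/√(0.00277·4.78e-08) = 8.691e+04 rad/s.
Step 3 — f₀ = ω₀/(2π) = 1.383e+04 Hz.
Step 4 — Series Q: Q = ω₀L/R = 8.691e+04·0.00277/50 = 4.815.

(a) f₀ = 1.383e+04 Hz  (b) Q = 4.815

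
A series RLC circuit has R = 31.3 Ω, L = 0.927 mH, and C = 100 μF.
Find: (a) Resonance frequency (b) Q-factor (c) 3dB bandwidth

Step 1 — Resonance: ω₀ = 1/√(LC) = 1/√(0.000927·0.0001) = 3284 rad/s.
Step 2 — f₀ = ω₀/(2π) = 522.7 Hz.
Step 3 — Series Q: Q = ω₀L/R = 3284·0.000927/31.3 = 0.09727.
Step 4 — Bandwidth: Δω = ω₀/Q = 3.376e+04 rad/s; BW = Δω/(2π) = 5374 Hz.

(a) f₀ = 522.7 Hz  (b) Q = 0.09727  (c) BW = 5374 Hz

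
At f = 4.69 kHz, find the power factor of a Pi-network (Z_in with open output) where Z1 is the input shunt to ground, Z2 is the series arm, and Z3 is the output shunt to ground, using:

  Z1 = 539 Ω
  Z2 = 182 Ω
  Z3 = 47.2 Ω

Step 1 — Angular frequency: ω = 2π·f = 2π·4690 = 2.947e+04 rad/s.
Step 2 — Component impedances:
  Z1: Z = R = 539 Ω
  Z2: Z = R = 182 Ω
  Z3: Z = R = 47.2 Ω
Step 3 — With open output, the series arm Z2 and the output shunt Z3 appear in series to ground: Z2 + Z3 = 229.2 Ω.
Step 4 — Parallel with input shunt Z1: Z_in = Z1 || (Z2 + Z3) = 160.8 Ω = 160.8∠0.0° Ω.
Step 5 — Power factor: PF = cos(φ) = Re(Z)/|Z| = 160.8/160.8 = 1.
Step 6 — Type: Im(Z) = 0 ⇒ unity (phase φ = 0.0°).

PF = 1 (unity, φ = 0.0°)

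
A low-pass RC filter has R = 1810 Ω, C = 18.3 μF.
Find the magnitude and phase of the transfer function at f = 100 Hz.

Step 1 — Angular frequency: ω = 2π·100 = 628.3 rad/s.
Step 2 — Transfer function: H(jω) = 1/(1 + jωRC).
Step 3 — Denominator: 1 + jωRC = 1 + j·628.3·1810·1.83e-05 = 1 + j20.81.
Step 4 — H = 0.002303 - j0.04794.
Step 5 — Magnitude: |H| = 0.04799 (-26.4 dB); phase: φ = -87.2°.

|H| = 0.04799 (-26.4 dB), φ = -87.2°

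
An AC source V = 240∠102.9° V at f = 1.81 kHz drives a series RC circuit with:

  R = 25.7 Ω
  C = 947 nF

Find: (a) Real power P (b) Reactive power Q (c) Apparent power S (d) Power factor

Step 1 — Angular frequency: ω = 2π·f = 2π·1810 = 1.137e+04 rad/s.
Step 2 — Component impedances:
  R: Z = R = 25.7 Ω
  C: Z = 1/(jωC) = -j/(ω·C) = 0 - j92.85 Ω
Step 3 — Series combination: Z_total = R + C = 25.7 - j92.85 Ω = 96.34∠-74.5° Ω.
Step 4 — Source phasor: V = 240∠102.9° V = -53.58 + j233.9 V.
Step 5 — Current: I = V / Z = -2.489 + j0.1118 A = 2.491∠177.4° A.
Step 6 — Complex power: S = V·I* = 159.5 - j576.2 VA.
Step 7 — Real power: P = Re(S) = 159.5 W.
Step 8 — Reactive power: Q = Im(S) = -576.2 VAR.
Step 9 — Apparent power: |S| = 597.9 VA.
Step 10 — Power factor: PF = P/|S| = 0.2668 (leading).

(a) P = 159.5 W  (b) Q = -576.2 VAR  (c) S = 597.9 VA  (d) PF = 0.2668 (leading)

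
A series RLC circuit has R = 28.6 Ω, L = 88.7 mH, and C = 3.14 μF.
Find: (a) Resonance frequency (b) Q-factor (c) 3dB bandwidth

Step 1 — Resonance: ω₀ = 1/√(LC) = 1/√(0.0887·3.14e-06) = 1895 rad/s.
Step 2 — f₀ = ω₀/(2π) = 301.6 Hz.
Step 3 — Series Q: Q = ω₀L/R = 1895·0.0887/28.6 = 5.877.
Step 4 — Bandwidth: Δω = ω₀/Q = 322.4 rad/s; BW = Δω/(2π) = 51.32 Hz.

(a) f₀ = 301.6 Hz  (b) Q = 5.877  (c) BW = 51.32 Hz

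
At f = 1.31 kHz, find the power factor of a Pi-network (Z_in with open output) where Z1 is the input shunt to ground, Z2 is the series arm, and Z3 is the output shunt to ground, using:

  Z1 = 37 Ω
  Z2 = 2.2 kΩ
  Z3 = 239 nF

Step 1 — Angular frequency: ω = 2π·f = 2π·1310 = 8231 rad/s.
Step 2 — Component impedances:
  Z1: Z = R = 37 Ω
  Z2: Z = R = 2200 Ω
  Z3: Z = 1/(jωC) = -j/(ω·C) = 0 - j508.3 Ω
Step 3 — With open output, the series arm Z2 and the output shunt Z3 appear in series to ground: Z2 + Z3 = 2200 - j508.3 Ω.
Step 4 — Parallel with input shunt Z1: Z_in = Z1 || (Z2 + Z3) = 36.42 - j0.1322 Ω = 36.42∠-0.2° Ω.
Step 5 — Power factor: PF = cos(φ) = Re(Z)/|Z| = 36.42/36.42 = 1.
Step 6 — Type: Im(Z) = -0.1322 ⇒ leading (phase φ = -0.2°).

PF = 1 (leading, φ = -0.2°)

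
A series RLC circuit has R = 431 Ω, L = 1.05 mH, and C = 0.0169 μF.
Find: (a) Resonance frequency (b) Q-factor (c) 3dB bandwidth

Step 1 — Resonance condition Im(Z)=0 gives ω₀ = 1/√(LC).
Step 2 — ω₀ = 1/√(0.00105·1.69e-08) = 2.374e+05 rad/s.
Step 3 — f₀ = ω₀/(2π) = 3.778e+04 Hz.
Step 4 — Series Q: Q = ω₀L/R = 2.374e+05·0.00105/431 = 0.5783.
Step 5 — 3dB bandwidth: Δω = ω₀/Q = 4.105e+05 rad/s; BW = Δω/(2π) = 6.533e+04 Hz.

(a) f₀ = 3.778e+04 Hz  (b) Q = 0.5783  (c) BW = 6.533e+04 Hz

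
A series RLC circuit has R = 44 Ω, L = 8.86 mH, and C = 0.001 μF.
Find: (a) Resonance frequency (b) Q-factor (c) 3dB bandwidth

Step 1 — Resonance condition Im(Z)=0 gives ω₀ = 1/√(LC).
Step 2 — ω₀ = 1/√(0.00886·1e-09) = 3.36e+05 rad/s.
Step 3 — f₀ = ω₀/(2π) = 5.347e+04 Hz.
Step 4 — Series Q: Q = ω₀L/R = 3.36e+05·0.00886/44 = 67.65.
Step 5 — 3dB bandwidth: Δω = ω₀/Q = 4966 rad/s; BW = Δω/(2π) = 790.4 Hz.

(a) f₀ = 5.347e+04 Hz  (b) Q = 67.65  (c) BW = 790.4 Hz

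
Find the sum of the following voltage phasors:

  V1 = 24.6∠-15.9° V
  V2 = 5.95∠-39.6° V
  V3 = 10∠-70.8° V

Step 1 — Convert each phasor to rectangular form:
  V1 = 24.6·(cos(-15.9°) + j·sin(-15.9°)) = 23.66 - j6.739 V
  V2 = 5.95·(cos(-39.6°) + j·sin(-39.6°)) = 4.585 - j3.793 V
  V3 = 10·(cos(-70.8°) + j·sin(-70.8°)) = 3.289 - j9.444 V
Step 2 — Sum components: V_total = 31.53 - j19.98 V.
Step 3 — Convert to polar: |V_total| = 37.33 V, ∠V_total = -32.4°.

V_total = 37.33∠-32.4° V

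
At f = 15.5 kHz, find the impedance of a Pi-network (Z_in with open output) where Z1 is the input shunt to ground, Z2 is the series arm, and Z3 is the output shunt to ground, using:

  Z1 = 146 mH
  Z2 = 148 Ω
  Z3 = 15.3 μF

Step 1 — Angular frequency: ω = 2π·f = 2π·1.55e+04 = 9.739e+04 rad/s.
Step 2 — Component impedances:
  Z1: Z = jωL = j·9.739e+04·0.146 = 0 + j1.422e+04 Ω
  Z2: Z = R = 148 Ω
  Z3: Z = 1/(jωC) = -j/(ω·C) = 0 - j0.6711 Ω
Step 3 — With open output, the series arm Z2 and the output shunt Z3 appear in series to ground: Z2 + Z3 = 148 - j0.6711 Ω.
Step 4 — Parallel with input shunt Z1: Z_in = Z1 || (Z2 + Z3) = 148 + j0.8694 Ω = 148∠0.3° Ω.

Z = 148 + j0.8694 Ω = 148∠0.3° Ω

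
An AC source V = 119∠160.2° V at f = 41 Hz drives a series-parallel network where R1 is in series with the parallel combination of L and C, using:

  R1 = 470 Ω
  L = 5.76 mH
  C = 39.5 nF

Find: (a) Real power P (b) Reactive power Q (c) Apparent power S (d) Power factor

Step 1 — Angular frequency: ω = 2π·f = 2π·41 = 257.6 rad/s.
Step 2 — Component impedances:
  R1: Z = R = 470 Ω
  L: Z = jωL = j·257.6·0.00576 = 0 + j1.484 Ω
  C: Z = 1/(jωC) = -j/(ω·C) = 0 - j9.827e+04 Ω
Step 3 — Parallel branch: L || C = 1/(1/L + 1/C) = 0 + j1.484 Ω.
Step 4 — Series with R1: Z_total = R1 + (L || C) = 470 + j1.484 Ω = 470∠0.2° Ω.
Step 5 — Source phasor: V = 119∠160.2° V = -112 + j40.31 V.
Step 6 — Current: I = V / Z = -0.2379 + j0.08652 A = 0.2532∠160.0° A.
Step 7 — Complex power: S = V·I* = 30.13 + j0.09512 VA.
Step 8 — Real power: P = Re(S) = 30.13 W.
Step 9 — Reactive power: Q = Im(S) = 0.09512 VAR.
Step 10 — Apparent power: |S| = 30.13 VA.
Step 11 — Power factor: PF = P/|S| = 1 (lagging).

(a) P = 30.13 W  (b) Q = 0.09512 VAR  (c) S = 30.13 VA  (d) PF = 1 (lagging)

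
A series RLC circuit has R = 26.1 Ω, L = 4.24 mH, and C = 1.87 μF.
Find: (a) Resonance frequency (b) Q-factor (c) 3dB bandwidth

Step 1 — Resonance: ω₀ = 1/√(LC) = 1/√(0.00424·1.87e-06) = 1.123e+04 rad/s.
Step 2 — f₀ = ω₀/(2π) = 1787 Hz.
Step 3 — Series Q: Q = ω₀L/R = 1.123e+04·0.00424/26.1 = 1.824.
Step 4 — Bandwidth: Δω = ω₀/Q = 6156 rad/s; BW = Δω/(2π) = 979.7 Hz.

(a) f₀ = 1787 Hz  (b) Q = 1.824  (c) BW = 979.7 Hz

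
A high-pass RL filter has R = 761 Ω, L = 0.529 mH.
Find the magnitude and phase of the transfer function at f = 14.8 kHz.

Step 1 — Angular frequency: ω = 2π·1.48e+04 = 9.299e+04 rad/s.
Step 2 — Transfer function: H(jω) = jωL/(R + jωL).
Step 3 — Numerator jωL = j·49.19; denominator R + jωL = 761 + j49.19.
Step 4 — H = 0.004161 + j0.06437.
Step 5 — Magnitude: |H| = 0.06451 (-23.8 dB); phase: φ = 86.3°.

|H| = 0.06451 (-23.8 dB), φ = 86.3°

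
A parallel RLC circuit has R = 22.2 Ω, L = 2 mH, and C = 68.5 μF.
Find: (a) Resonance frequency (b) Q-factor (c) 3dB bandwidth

Step 1 — Resonance: ω₀ = 1/√(LC) = 1/√(0.002·6.85e-05) = 2702 rad/s.
Step 2 — f₀ = ω₀/(2π) = 430 Hz.
Step 3 — Parallel Q: Q = R/(ω₀L) = 22.2/(2702·0.002) = 4.108.
Step 4 — Bandwidth: Δω = ω₀/Q = 657.6 rad/s; BW = Δω/(2π) = 104.7 Hz.

(a) f₀ = 430 Hz  (b) Q = 4.108  (c) BW = 104.7 Hz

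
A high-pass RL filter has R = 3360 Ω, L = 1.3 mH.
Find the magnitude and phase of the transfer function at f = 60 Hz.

Step 1 — Angular frequency: ω = 2π·60 = 377 rad/s.
Step 2 — Transfer function: H(jω) = jωL/(R + jωL).
Step 3 — Numerator jωL = j·0.4901; denominator R + jωL = 3360 + j0.4901.
Step 4 — H = 2.128e-08 + j0.0001459.
Step 5 — Magnitude: |H| = 0.0001459 (-76.7 dB); phase: φ = 90.0°.

|H| = 0.0001459 (-76.7 dB), φ = 90.0°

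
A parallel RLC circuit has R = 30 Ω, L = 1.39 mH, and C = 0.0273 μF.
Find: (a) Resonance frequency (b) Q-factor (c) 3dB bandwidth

Step 1 — Resonance: ω₀ = 1/√(LC) = 1/√(0.00139·2.73e-08) = 1.623e+05 rad/s.
Step 2 — f₀ = ω₀/(2π) = 2.584e+04 Hz.
Step 3 — Parallel Q: Q = R/(ω₀L) = 30/(1.623e+05·0.00139) = 0.133.
Step 4 — Bandwidth: Δω = ω₀/Q = 1.221e+06 rad/s; BW = Δω/(2π) = 1.943e+05 Hz.

(a) f₀ = 2.584e+04 Hz  (b) Q = 0.133  (c) BW = 1.943e+05 Hz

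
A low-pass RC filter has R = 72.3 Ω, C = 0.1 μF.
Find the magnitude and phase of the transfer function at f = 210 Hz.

Step 1 — Angular frequency: ω = 2π·210 = 1319 rad/s.
Step 2 — Transfer function: H(jω) = 1/(1 + jωRC).
Step 3 — Denominator: 1 + jωRC = 1 + j·1319·72.3·1e-07 = 1 + j0.00954.
Step 4 — H = 0.9999 - j0.009539.
Step 5 — Magnitude: |H| = 1 (-0.0 dB); phase: φ = -0.5°.

|H| = 1 (-0.0 dB), φ = -0.5°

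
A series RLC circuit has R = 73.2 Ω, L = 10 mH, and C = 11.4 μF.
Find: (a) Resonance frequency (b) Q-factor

Step 1 — Resonance condition Im(Z)=0 gives ω₀ = 1/√(LC).
Step 2 — ω₀ = 1/√(0.01·1.14e-05) = 2962 rad/s.
Step 3 — f₀ = ω₀/(2π) = 471.4 Hz.
Step 4 — Series Q: Q = ω₀L/R = 2962·0.01/73.2 = 0.4046.

(a) f₀ = 471.4 Hz  (b) Q = 0.4046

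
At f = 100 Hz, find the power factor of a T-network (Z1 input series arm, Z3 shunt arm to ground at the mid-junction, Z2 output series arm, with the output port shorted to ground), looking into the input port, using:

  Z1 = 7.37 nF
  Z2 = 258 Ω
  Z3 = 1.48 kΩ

Step 1 — Angular frequency: ω = 2π·f = 2π·100 = 628.3 rad/s.
Step 2 — Component impedances:
  Z1: Z = 1/(jωC) = -j/(ω·C) = 0 - j2.159e+05 Ω
  Z2: Z = R = 258 Ω
  Z3: Z = R = 1480 Ω
Step 3 — With the output port shorted to ground, the output series arm Z2 runs from the junction to ground; the shunt arm Z3 also runs from the junction to ground. They appear in parallel: Z3 || Z2 = 219.7 Ω.
Step 4 — Series with input arm Z1: Z_in = Z1 + (Z3 || Z2) = 219.7 - j2.159e+05 Ω = 2.159e+05∠-89.9° Ω.
Step 5 — Power factor: PF = cos(φ) = Re(Z)/|Z| = 219.7/2.1595e+05 = 0.001017.
Step 6 — Type: Im(Z) = -2.159e+05 ⇒ leading (phase φ = -89.9°).

PF = 0.001017 (leading, φ = -89.9°)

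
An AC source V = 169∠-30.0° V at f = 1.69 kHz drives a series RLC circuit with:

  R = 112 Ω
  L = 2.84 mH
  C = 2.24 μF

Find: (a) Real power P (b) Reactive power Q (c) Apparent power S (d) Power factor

Step 1 — Angular frequency: ω = 2π·f = 2π·1690 = 1.062e+04 rad/s.
Step 2 — Component impedances:
  R: Z = R = 112 Ω
  L: Z = jωL = j·1.062e+04·0.00284 = 0 + j30.16 Ω
  C: Z = 1/(jωC) = -j/(ω·C) = 0 - j42.04 Ω
Step 3 — Series combination: Z_total = R + L + C = 112 - j11.89 Ω = 112.6∠-6.1° Ω.
Step 4 — Source phasor: V = 169∠-30.0° V = 146.4 - j84.5 V.
Step 5 — Current: I = V / Z = 1.371 - j0.6089 A = 1.501∠-23.9° A.
Step 6 — Complex power: S = V·I* = 252.2 - j26.76 VA.
Step 7 — Real power: P = Re(S) = 252.2 W.
Step 8 — Reactive power: Q = Im(S) = -26.76 VAR.
Step 9 — Apparent power: |S| = 253.6 VA.
Step 10 — Power factor: PF = P/|S| = 0.9944 (leading).

(a) P = 252.2 W  (b) Q = -26.76 VAR  (c) S = 253.6 VA  (d) PF = 0.9944 (leading)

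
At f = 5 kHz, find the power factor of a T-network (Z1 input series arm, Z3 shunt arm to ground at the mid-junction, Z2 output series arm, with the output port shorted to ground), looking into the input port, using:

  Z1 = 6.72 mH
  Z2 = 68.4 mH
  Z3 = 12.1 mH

Step 1 — Angular frequency: ω = 2π·f = 2π·5000 = 3.142e+04 rad/s.
Step 2 — Component impedances:
  Z1: Z = jωL = j·3.142e+04·0.00672 = 0 + j211.1 Ω
  Z2: Z = jωL = j·3.142e+04·0.0684 = 0 + j2149 Ω
  Z3: Z = jωL = j·3.142e+04·0.0121 = 0 + j380.1 Ω
Step 3 — With the output port shorted to ground, the output series arm Z2 runs from the junction to ground; the shunt arm Z3 also runs from the junction to ground. They appear in parallel: Z3 || Z2 = 0 + j323 Ω.
Step 4 — Series with input arm Z1: Z_in = Z1 + (Z3 || Z2) = 0 + j534.1 Ω = 534.1∠90.0° Ω.
Step 5 — Power factor: PF = cos(φ) = Re(Z)/|Z| = 0/534.1 = 0.
Step 6 — Type: Im(Z) = 534.1 ⇒ lagging (phase φ = 90.0°).

PF = 0 (lagging, φ = 90.0°)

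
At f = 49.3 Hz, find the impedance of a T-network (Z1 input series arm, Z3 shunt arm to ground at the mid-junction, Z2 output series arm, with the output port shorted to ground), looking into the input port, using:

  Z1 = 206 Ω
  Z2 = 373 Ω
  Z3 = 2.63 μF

Step 1 — Angular frequency: ω = 2π·f = 2π·49.3 = 309.8 rad/s.
Step 2 — Component impedances:
  Z1: Z = R = 206 Ω
  Z2: Z = R = 373 Ω
  Z3: Z = 1/(jωC) = -j/(ω·C) = 0 - j1227 Ω
Step 3 — With the output port shorted to ground, the output series arm Z2 runs from the junction to ground; the shunt arm Z3 also runs from the junction to ground. They appear in parallel: Z3 || Z2 = 341.5 - j103.8 Ω.
Step 4 — Series with input arm Z1: Z_in = Z1 + (Z3 || Z2) = 547.5 - j103.8 Ω = 557.2∠-10.7° Ω.

Z = 547.5 - j103.8 Ω = 557.2∠-10.7° Ω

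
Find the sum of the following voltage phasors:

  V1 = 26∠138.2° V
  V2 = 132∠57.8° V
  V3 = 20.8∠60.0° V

Step 1 — Convert each phasor to rectangular form:
  V1 = 26·(cos(138.2°) + j·sin(138.2°)) = -19.38 + j17.33 V
  V2 = 132·(cos(57.8°) + j·sin(57.8°)) = 70.34 + j111.7 V
  V3 = 20.8·(cos(60.0°) + j·sin(60.0°)) = 10.4 + j18.01 V
Step 2 — Sum components: V_total = 61.36 + j147 V.
Step 3 — Convert to polar: |V_total| = 159.3 V, ∠V_total = 67.4°.

V_total = 159.3∠67.4° V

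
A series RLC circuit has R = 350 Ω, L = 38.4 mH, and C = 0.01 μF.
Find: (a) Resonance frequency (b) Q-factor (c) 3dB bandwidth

Step 1 — Resonance: ω₀ = 1/√(LC) = 1/√(0.0384·1e-08) = 5.103e+04 rad/s.
Step 2 — f₀ = ω₀/(2π) = 8122 Hz.
Step 3 — Series Q: Q = ω₀L/R = 5.103e+04·0.0384/350 = 5.599.
Step 4 — Bandwidth: Δω = ω₀/Q = 9115 rad/s; BW = Δω/(2π) = 1451 Hz.

(a) f₀ = 8122 Hz  (b) Q = 5.599  (c) BW = 1451 Hz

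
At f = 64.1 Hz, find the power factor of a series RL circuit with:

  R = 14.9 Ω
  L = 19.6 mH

Step 1 — Angular frequency: ω = 2π·f = 2π·64.1 = 402.8 rad/s.
Step 2 — Component impedances:
  R: Z = R = 14.9 Ω
  L: Z = jωL = j·402.8·0.0196 = 0 + j7.894 Ω
Step 3 — Series combination: Z_total = R + L = 14.9 + j7.894 Ω = 16.86∠27.9° Ω.
Step 4 — Power factor: PF = cos(φ) = Re(Z)/|Z| = 14.9/16.862 = 0.8836.
Step 5 — Type: Im(Z) = 7.894 ⇒ lagging (phase φ = 27.9°).

PF = 0.8836 (lagging, φ = 27.9°)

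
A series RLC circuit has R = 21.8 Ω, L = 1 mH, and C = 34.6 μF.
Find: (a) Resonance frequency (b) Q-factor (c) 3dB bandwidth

Step 1 — Resonance condition Im(Z)=0 gives ω₀ = 1/√(LC).
Step 2 — ω₀ = 1/√(0.001·3.46e-05) = 5376 rad/s.
Step 3 — f₀ = ω₀/(2π) = 855.6 Hz.
Step 4 — Series Q: Q = ω₀L/R = 5376·0.001/21.8 = 0.2466.
Step 5 — 3dB bandwidth: Δω = ω₀/Q = 2.18e+04 rad/s; BW = Δω/(2π) = 3470 Hz.

(a) f₀ = 855.6 Hz  (b) Q = 0.2466  (c) BW = 3470 Hz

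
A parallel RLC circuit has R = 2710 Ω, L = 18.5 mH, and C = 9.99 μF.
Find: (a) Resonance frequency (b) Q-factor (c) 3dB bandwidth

Step 1 — Resonance: ω₀ = 1/√(LC) = 1/√(0.0185·9.99e-06) = 2326 rad/s.
Step 2 — f₀ = ω₀/(2π) = 370.2 Hz.
Step 3 — Parallel Q: Q = R/(ω₀L) = 2710/(2326·0.0185) = 62.97.
Step 4 — Bandwidth: Δω = ω₀/Q = 36.94 rad/s; BW = Δω/(2π) = 5.879 Hz.

(a) f₀ = 370.2 Hz  (b) Q = 62.97  (c) BW = 5.879 Hz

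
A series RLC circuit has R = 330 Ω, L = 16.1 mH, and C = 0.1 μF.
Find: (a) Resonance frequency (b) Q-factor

Step 1 — Resonance condition Im(Z)=0 gives ω₀ = 1/√(LC).
Step 2 — ω₀ = 1/√(0.0161·1e-07) = 2.492e+04 rad/s.
Step 3 — f₀ = ω₀/(2π) = 3966 Hz.
Step 4 — Series Q: Q = ω₀L/R = 2.492e+04·0.0161/330 = 1.216.

(a) f₀ = 3966 Hz  (b) Q = 1.216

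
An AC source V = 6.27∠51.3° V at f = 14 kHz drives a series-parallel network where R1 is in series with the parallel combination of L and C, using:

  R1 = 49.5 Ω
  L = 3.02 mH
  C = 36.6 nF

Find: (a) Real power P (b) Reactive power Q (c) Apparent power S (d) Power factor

Step 1 — Angular frequency: ω = 2π·f = 2π·1.4e+04 = 8.796e+04 rad/s.
Step 2 — Component impedances:
  R1: Z = R = 49.5 Ω
  L: Z = jωL = j·8.796e+04·0.00302 = 0 + j265.7 Ω
  C: Z = 1/(jωC) = -j/(ω·C) = 0 - j310.6 Ω
Step 3 — Parallel branch: L || C = 1/(1/L + 1/C) = 0 + j1836 Ω.
Step 4 — Series with R1: Z_total = R1 + (L || C) = 49.5 + j1836 Ω = 1836∠88.5° Ω.
Step 5 — Source phasor: V = 6.27∠51.3° V = 3.92 + j4.893 V.
Step 6 — Current: I = V / Z = 0.002722 - j0.002062 A = 0.003415∠-37.2° A.
Step 7 — Complex power: S = V·I* = 0.0005772 + j0.0214 VA.
Step 8 — Real power: P = Re(S) = 0.0005772 W.
Step 9 — Reactive power: Q = Im(S) = 0.0214 VAR.
Step 10 — Apparent power: |S| = 0.02141 VA.
Step 11 — Power factor: PF = P/|S| = 0.02696 (lagging).

(a) P = 0.0005772 W  (b) Q = 0.0214 VAR  (c) S = 0.02141 VA  (d) PF = 0.02696 (lagging)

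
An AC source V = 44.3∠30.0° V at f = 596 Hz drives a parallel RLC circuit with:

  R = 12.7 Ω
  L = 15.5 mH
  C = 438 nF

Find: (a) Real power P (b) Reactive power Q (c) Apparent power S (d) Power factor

Step 1 — Angular frequency: ω = 2π·f = 2π·596 = 3745 rad/s.
Step 2 — Component impedances:
  R: Z = R = 12.7 Ω
  L: Z = jωL = j·3745·0.0155 = 0 + j58.04 Ω
  C: Z = 1/(jωC) = -j/(ω·C) = 0 - j609.7 Ω
Step 3 — Parallel combination: 1/Z_total = 1/R + 1/L + 1/C; Z_total = 12.22 + j2.419 Ω = 12.46∠11.2° Ω.
Step 4 — Source phasor: V = 44.3∠30.0° V = 38.36 + j22.15 V.
Step 5 — Current: I = V / Z = 3.366 + j1.146 A = 3.556∠18.8° A.
Step 6 — Complex power: S = V·I* = 154.5 + j30.59 VA.
Step 7 — Real power: P = Re(S) = 154.5 W.
Step 8 — Reactive power: Q = Im(S) = 30.59 VAR.
Step 9 — Apparent power: |S| = 157.5 VA.
Step 10 — Power factor: PF = P/|S| = 0.981 (lagging).

(a) P = 154.5 W  (b) Q = 30.59 VAR  (c) S = 157.5 VA  (d) PF = 0.981 (lagging)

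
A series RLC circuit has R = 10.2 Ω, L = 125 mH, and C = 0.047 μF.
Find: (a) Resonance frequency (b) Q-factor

Step 1 — Resonance condition Im(Z)=0 gives ω₀ = 1/√(LC).
Step 2 — ω₀ = 1/√(0.125·4.7e-08) = 1.305e+04 rad/s.
Step 3 — f₀ = ω₀/(2π) = 2076 Hz.
Step 4 — Series Q: Q = ω₀L/R = 1.305e+04·0.125/10.2 = 159.9.

(a) f₀ = 2076 Hz  (b) Q = 159.9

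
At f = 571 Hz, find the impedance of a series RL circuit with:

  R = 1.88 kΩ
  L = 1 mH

Step 1 — Angular frequency: ω = 2π·f = 2π·571 = 3588 rad/s.
Step 2 — Component impedances:
  R: Z = R = 1880 Ω
  L: Z = jωL = j·3588·0.001 = 0 + j3.588 Ω
Step 3 — Series combination: Z_total = R + L = 1880 + j3.588 Ω = 1880∠0.1° Ω.

Z = 1880 + j3.588 Ω = 1880∠0.1° Ω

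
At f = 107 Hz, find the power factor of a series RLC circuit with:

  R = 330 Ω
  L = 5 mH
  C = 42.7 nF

Step 1 — Angular frequency: ω = 2π·f = 2π·107 = 672.3 rad/s.
Step 2 — Component impedances:
  R: Z = R = 330 Ω
  L: Z = jωL = j·672.3·0.005 = 0 + j3.362 Ω
  C: Z = 1/(jωC) = -j/(ω·C) = 0 - j3.483e+04 Ω
Step 3 — Series combination: Z_total = R + L + C = 330 - j3.483e+04 Ω = 3.483e+04∠-89.5° Ω.
Step 4 — Power factor: PF = cos(φ) = Re(Z)/|Z| = 330/34833 = 0.009474.
Step 5 — Type: Im(Z) = -3.483e+04 ⇒ leading (phase φ = -89.5°).

PF = 0.009474 (leading, φ = -89.5°)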